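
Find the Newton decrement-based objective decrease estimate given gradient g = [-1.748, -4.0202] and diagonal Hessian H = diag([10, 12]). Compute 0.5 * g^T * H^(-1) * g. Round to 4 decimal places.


Step 1: H is diagonal, so H^(-1) * g = [-0.1748, -0.335].
Step 2: g^T H^(-1) g = sum_i g_i^2 / H_ii
  = (-1.748)^2/10 + (-4.0202)^2/12
  = 0.3056 + 1.3468 = 1.6524
Step 3: Objective decrease = 0.5 * g^T H^(-1) g = 0.8262


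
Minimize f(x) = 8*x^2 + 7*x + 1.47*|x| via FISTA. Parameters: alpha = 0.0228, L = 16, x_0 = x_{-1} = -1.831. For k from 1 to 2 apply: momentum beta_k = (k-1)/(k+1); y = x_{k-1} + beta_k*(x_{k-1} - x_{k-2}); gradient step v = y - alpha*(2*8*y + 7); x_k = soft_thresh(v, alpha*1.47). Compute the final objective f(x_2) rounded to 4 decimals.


FISTA on f(x) = 8*x^2 + 7*x + 1.47*|x|
L = 16, alpha = 0.0228
Iteration 1: beta = 0.0, y = -1.831 + 0.0*(-1.831 + 1.831) = -1.831
  grad(y) = -22.296, v = y - alpha*grad = -1.3227
  prox(v) = soft_thresh(-1.3227, 0.0335) = -1.2891
Iteration 2: beta = 0.3333, y = -1.2891 + 0.3333*(-1.2891 + 1.831) = -1.1085
  grad(y) = -10.7362, v = y - alpha*grad = -0.8637
  prox(v) = soft_thresh(-0.8637, 0.0335) = -0.8302
f(x_2) = 8*(-0.8302)^2 + 7*(-0.8302) + 1.47*|-0.8302| = 0.9229


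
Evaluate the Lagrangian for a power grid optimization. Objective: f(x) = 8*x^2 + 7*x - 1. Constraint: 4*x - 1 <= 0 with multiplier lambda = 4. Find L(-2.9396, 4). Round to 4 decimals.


Step 1: Evaluate f(x).
f(-2.9396) = 8*(-2.9396)^2 + 7*(-2.9396) - 1 = 47.5528
Step 2: Evaluate g(x).
g(-2.9396) = 4*-2.9396 - 1 = -12.7584
Step 3: Compute Lagrangian.
L = 47.5528 + 4*-12.7584 = -3.4808


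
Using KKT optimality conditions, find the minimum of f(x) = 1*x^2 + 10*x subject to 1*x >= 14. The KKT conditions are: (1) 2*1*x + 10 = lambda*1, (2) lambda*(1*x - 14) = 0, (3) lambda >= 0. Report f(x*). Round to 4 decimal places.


Step 1: Try lambda = 0 (constraint inactive).
x_unc = -10/(2*1) = -5.0
Check: 1*-5.0 = -5.0 < 14 -- violated!
Step 2: Constraint must be active: 1*x = 14
x* = 14/1 = 14.0
lambda = (2*1*14.0 + 10)/1 = 38.0
Step 3: Compute optimal value.
f(x*) = 1*14.0^2 + 10*14.0 = 336.0


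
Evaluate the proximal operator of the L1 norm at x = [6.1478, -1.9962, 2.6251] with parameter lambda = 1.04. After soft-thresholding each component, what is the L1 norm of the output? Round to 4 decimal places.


Soft-thresholding with lambda = 1.04:
prox(6.1478) = sign(6.1478)*max(|6.1478| - 1.04, 0) = 5.1078
prox(-1.9962) = sign(-1.9962)*max(|-1.9962| - 1.04, 0) = -0.9562
prox(2.6251) = sign(2.6251)*max(|2.6251| - 1.04, 0) = 1.5851
prox(x) = [5.1078, -0.9562, 1.5851]
||prox(x)||_1 = 5.1078 + 0.9562 + 1.5851 = 7.6491


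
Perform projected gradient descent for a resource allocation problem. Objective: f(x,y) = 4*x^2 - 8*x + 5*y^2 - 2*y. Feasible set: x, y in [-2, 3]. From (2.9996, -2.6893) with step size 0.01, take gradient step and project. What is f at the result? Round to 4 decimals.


Step 1: Compute gradient at (2.9996, -2.6893).
grad_x = 2*4*2.9996 - 8 = 15.9968
grad_y = 2*5*-2.6893 - 2 = -28.893
Step 2: Gradient step.
x_raw = 2.9996 - 0.01*15.9968 = 2.8396
y_raw = -2.6893 - 0.01*-28.893 = -2.4004
Step 3: Project onto [-2, 3].
x_proj = clip(2.8396) = 2.8396
y_proj = clip(-2.4004) = -2.0
Step 4: Evaluate f.
f(2.8396, -2.0) = 33.537


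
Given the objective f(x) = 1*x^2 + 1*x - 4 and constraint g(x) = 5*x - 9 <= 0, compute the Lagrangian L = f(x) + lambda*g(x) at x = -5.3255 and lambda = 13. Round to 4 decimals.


Step 1: Evaluate f(x).
f(-5.3255) = 1*(-5.3255)^2 + 1*(-5.3255) - 4 = 19.0355
Step 2: Evaluate g(x).
g(-5.3255) = 5*-5.3255 - 9 = -35.6275
Step 3: Compute Lagrangian.
L = 19.0355 + 13*-35.6275 = -444.122


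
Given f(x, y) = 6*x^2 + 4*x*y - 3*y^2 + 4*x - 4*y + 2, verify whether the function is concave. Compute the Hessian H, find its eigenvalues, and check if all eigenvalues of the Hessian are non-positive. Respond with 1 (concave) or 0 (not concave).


The Hessian of f(x,y) = 6*x^2 + 4*x*y - 3*y^2 + 4*x - 4*y + 2 is:
H = [[12, 4], [4, -6]]
Trace = 12 - 6 = 6
Determinant = 12*-6 - (4)^2 = -88
Discriminant = (6)^2 - 4*-88 = 388.0
Eigenvalues: lambda_1 = -6.8489, lambda_2 = 12.8489
The function is not concave.

0


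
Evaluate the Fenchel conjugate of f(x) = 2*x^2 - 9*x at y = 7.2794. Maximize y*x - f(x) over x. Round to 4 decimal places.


f*(y) = sup_x {y*x - a*x^2 - b*x} = sup_x {(y-b)*x - a*x^2}
FOC: (y - b) - 2a*x = 0 => x* = (y - b)/(2a)
x* = (7.2794 + 9)/(2*2) = 4.0699
f*(7.2794) = (y-b)^2/(4a) = (7.2794 + 9)^2/(4*2)
= 265.0189/8 = 33.1274


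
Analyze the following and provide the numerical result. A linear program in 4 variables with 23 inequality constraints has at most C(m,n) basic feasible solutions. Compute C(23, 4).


Each vertex corresponds to some choice of n active constraints out of m, so the number of vertices is at most C(m, n) = m! / (n!(m-n)!).
m = 23, n = 4
Numerator: 23 * 22 * 21 * 20
Denominator: 4! = 24
C(23, 4) = 8855


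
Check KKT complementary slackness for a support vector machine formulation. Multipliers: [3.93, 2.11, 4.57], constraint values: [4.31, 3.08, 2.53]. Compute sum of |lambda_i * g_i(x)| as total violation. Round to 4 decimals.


KKT complementary slackness check:
lambda_1 * g_1 = 3.93 * 4.31 = 16.9383
lambda_2 * g_2 = 2.11 * 3.08 = 6.4988
lambda_3 * g_3 = 4.57 * 2.53 = 11.5621
Total violation = 16.9383 + 6.4988 + 11.5621 = 34.9992


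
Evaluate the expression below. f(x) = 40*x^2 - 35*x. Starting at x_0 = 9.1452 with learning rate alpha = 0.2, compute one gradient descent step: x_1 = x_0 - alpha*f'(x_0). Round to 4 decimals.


We compute the gradient at x_0 and apply the update.
f'(x) = 80*x - 35
f'(9.1452) = 80*9.1452 - 35 = 696.616
x_1 = 9.1452 - 0.2*696.616 = -130.178


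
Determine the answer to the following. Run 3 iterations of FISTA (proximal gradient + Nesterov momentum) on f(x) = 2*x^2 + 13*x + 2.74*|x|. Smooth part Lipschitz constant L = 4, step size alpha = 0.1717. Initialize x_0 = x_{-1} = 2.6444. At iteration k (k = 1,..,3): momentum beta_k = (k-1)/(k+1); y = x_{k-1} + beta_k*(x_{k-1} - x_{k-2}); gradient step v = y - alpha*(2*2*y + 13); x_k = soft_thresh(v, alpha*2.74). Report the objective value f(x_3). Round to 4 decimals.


FISTA on f(x) = 2*x^2 + 13*x + 2.74*|x|
L = 4, alpha = 0.1717
Iteration 1: beta = 0.0, y = 2.6444 + 0.0*(2.6444 - 2.6444) = 2.6444
  grad(y) = 23.5776, v = y - alpha*grad = -1.4039
  prox(v) = soft_thresh(-1.4039, 0.4705) = -0.9334
Iteration 2: beta = 0.3333, y = -0.9334 + 0.3333*(-0.9334 - 2.6444) = -2.126
  grad(y) = 4.4959, v = y - alpha*grad = -2.898
  prox(v) = soft_thresh(-2.898, 0.4705) = -2.4275
Iteration 3: beta = 0.5, y = -2.4275 + 0.5*(-2.4275 + 0.9334) = -3.1746
  grad(y) = 0.3018, v = y - alpha*grad = -3.2264
  prox(v) = soft_thresh(-3.2264, 0.4705) = -2.7559
f(x_3) = 2*(-2.7559)^2 + 13*(-2.7559) + 2.74*|-2.7559| = -13.0856


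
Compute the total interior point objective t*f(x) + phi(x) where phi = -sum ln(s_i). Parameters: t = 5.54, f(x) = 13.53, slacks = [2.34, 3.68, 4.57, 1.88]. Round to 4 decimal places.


Step 1: Compute log-barrier.
ln values: [0.8502, 1.3029, 1.5195, 0.6313]
phi = -(0.8502 + 1.3029 + 1.5195 + 0.6313) = -4.3038
Step 2: Compute augmented objective.
t*f(x) = 5.54*13.53 = 74.9562
Total = 74.9562 - 4.3038 = 70.6524


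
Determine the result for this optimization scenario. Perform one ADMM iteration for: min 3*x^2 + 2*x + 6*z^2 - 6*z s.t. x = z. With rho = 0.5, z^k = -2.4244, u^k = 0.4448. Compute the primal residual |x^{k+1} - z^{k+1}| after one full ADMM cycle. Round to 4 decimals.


ADMM iteration with rho = 0.5, z^k = -2.4244, u^k = 0.4448
Step 1: x-update.
Minimize 3*x^2 + 2*x + (0.5/2)*(x + 2.4244 + 0.4448)^2
FOC: (2*3 + 0.5)*x = -2 + 0.5*(-2.4244 - 0.4448)
x^{k+1} = -0.5284
Step 2: z-update.
Minimize 6*z^2 - 6*z + (0.5/2)*(-0.5284 - z + 0.4448)^2
FOC: (2*6 + 0.5)*z = 6 + 0.5*(-0.5284 + 0.4448)
z^{k+1} = 0.4767
Step 3: u-update.
u^{k+1} = 0.4448 - 0.5284 - 0.4767 = -0.5603
Step 4: Primal residual = |-0.5284 - 0.4767| = 1.0051


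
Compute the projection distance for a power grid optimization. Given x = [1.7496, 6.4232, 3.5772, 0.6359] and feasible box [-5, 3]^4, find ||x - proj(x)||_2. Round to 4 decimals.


Project each component onto [-5, 3].
clip(1.7496) = 1.7496, clip(6.4232) = 3.0, clip(3.5772) = 3.0, clip(0.6359) = 0.6359
Projection = [1.7496, 3.0, 3.0, 0.6359]
Squared diffs: [0.0, 11.7183, 0.3332, 0.0]
Distance = sqrt(12.0515) = 3.4715


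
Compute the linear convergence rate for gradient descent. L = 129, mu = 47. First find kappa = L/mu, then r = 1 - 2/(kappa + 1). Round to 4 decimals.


Step 1: Compute the condition number.
kappa = L/mu = 129/47 = 2.7447
Step 2: Compute the convergence rate.
r = 1 - 2/(kappa + 1) = 1 - 2*mu/(L + mu) = (L - mu)/(L + mu) = 82/176 = 0.4659


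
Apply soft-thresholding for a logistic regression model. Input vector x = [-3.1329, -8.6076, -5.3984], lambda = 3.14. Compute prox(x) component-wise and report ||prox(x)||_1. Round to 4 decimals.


Soft-thresholding with lambda = 3.14:
prox(-3.1329) = sign(-3.1329)*max(|-3.1329| - 3.14, 0) = 0.0
prox(-8.6076) = sign(-8.6076)*max(|-8.6076| - 3.14, 0) = -5.4676
prox(-5.3984) = sign(-5.3984)*max(|-5.3984| - 3.14, 0) = -2.2584
prox(x) = [0.0, -5.4676, -2.2584]
||prox(x)||_1 = 0.0 + 5.4676 + 2.2584 = 7.726


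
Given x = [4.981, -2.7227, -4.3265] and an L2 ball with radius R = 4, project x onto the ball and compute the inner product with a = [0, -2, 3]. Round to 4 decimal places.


Step 1: Compute ||x|| (intermediates to 6 decimals).
||x|| = sqrt(4.981^2 + (-2.7227)^2 + (-4.3265)^2) = 7.137371
Step 2: Project.
Since ||x|| > R, scale = R/||x|| = 4/7.137371 = 0.56043, proj(x) = scale * x
proj(x) = [2.791502, -1.525883, -2.4247]
Step 3: Dot product.
a^T * proj(x) = 0*2.791502 - 2*(-1.525883) + 3*(-2.4247) = -4.2223


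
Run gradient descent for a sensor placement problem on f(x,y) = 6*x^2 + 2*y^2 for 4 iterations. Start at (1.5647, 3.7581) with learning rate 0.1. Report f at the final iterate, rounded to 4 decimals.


Gradient descent on f(x,y) = 6*x^2 + 2*y^2.
Starting point: (1.5647, 3.7581), alpha = 0.1
Step 1: grad_x = 2*6*1.5647 = 18.7764, grad_y = 2*2*3.7581 = 15.0324
  x_1 = 1.5647 - 0.1*18.7764 = -0.3129
  y_1 = 3.7581 - 0.1*15.0324 = 2.2549
Step 2: grad_x = 2*6*-0.3129 = -3.7553, grad_y = 2*2*2.2549 = 9.0194
  x_2 = -0.3129 - 0.1*-3.7553 = 0.0626
  y_2 = 2.2549 - 0.1*9.0194 = 1.3529
Step 3: grad_x = 2*6*0.0626 = 0.7511, grad_y = 2*2*1.3529 = 5.4117
  x_3 = 0.0626 - 0.1*0.7511 = -0.0125
  y_3 = 1.3529 - 0.1*5.4117 = 0.8117
Step 4: grad_x = 2*6*-0.0125 = -0.1502, grad_y = 2*2*0.8117 = 3.247
  x_4 = -0.0125 - 0.1*-0.1502 = 0.0025
  y_4 = 0.8117 - 0.1*3.247 = 0.487
f(0.0025, 0.487) = 6*0.0025^2 + 2*0.487^2 = 0.4745


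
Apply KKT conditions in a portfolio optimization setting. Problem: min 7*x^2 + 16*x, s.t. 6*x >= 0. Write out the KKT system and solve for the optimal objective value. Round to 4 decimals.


Step 1: Try lambda = 0 (constraint inactive).
x_unc = -16/(2*7) = -1.1429
Check: 6*-1.1429 = -6.8574 < 0 -- violated!
Step 2: Constraint must be active: 6*x = 0
x* = 0/6 = 0.0
lambda = (2*7*0.0 + 16)/6 = 2.6667
Step 3: Compute optimal value.
f(x*) = 7*0.0^2 + 16*0.0 = 0.0


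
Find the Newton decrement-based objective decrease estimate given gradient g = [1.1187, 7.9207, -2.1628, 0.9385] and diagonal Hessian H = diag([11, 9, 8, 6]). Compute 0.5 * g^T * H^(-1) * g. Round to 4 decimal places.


Step 1: H is diagonal, so H^(-1) * g = [0.1017, 0.8801, -0.2704, 0.1564].
Step 2: g^T H^(-1) g = sum_i g_i^2 / H_ii
  = (1.1187)^2/11 + (7.9207)^2/9 + (-2.1628)^2/8 + (0.9385)^2/6
  = 0.1138 + 6.9708 + 0.5847 + 0.1468 = 7.8161
Step 3: Objective decrease = 0.5 * g^T H^(-1) g = 3.9081


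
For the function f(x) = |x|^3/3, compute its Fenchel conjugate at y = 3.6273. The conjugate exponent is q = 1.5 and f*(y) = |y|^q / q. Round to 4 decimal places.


The conjugate exponent q satisfies 1/p + 1/q = 1.
p = 3, so q = 3/(3 - 1) = 1.5
|y|^q = 3.6273^1.5 = 6.9084
f*(3.6273) = 6.9084 / 1.5 = 4.6056


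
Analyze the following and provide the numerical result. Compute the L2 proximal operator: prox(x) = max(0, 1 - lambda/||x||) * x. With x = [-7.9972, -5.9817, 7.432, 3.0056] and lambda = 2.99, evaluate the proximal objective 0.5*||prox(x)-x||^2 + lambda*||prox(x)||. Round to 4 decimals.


Step 1: Compute ||x||.
||x|| = 12.8064
Step 2: Compute scaling factor.
scale = max(0, 1 - 2.99/12.8064) = 0.7665
Step 3: prox(x) = [-6.13, -4.5851, 5.6968, 2.3039]
||prox(x)|| = 9.8164
Step 4: Proximal objective.
0.5*||prox-x||^2 = 4.4701
lambda*||prox|| = 29.351
Total = 33.8211


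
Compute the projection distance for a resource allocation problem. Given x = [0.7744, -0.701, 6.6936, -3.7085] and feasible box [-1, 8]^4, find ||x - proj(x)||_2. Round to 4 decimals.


Project each component onto [-1, 8].
clip(0.7744) = 0.7744, clip(-0.701) = -0.701, clip(6.6936) = 6.6936, clip(-3.7085) = -1.0
Projection = [0.7744, -0.701, 6.6936, -1.0]
Squared diffs: [0.0, 0.0, 0.0, 7.336]
Distance = sqrt(7.336) = 2.7085


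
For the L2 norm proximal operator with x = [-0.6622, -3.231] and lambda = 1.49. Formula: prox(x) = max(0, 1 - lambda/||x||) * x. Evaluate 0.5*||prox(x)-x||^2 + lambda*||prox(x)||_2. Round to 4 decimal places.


Step 1: Compute ||x||.
||x|| = 3.2982
Step 2: Compute scaling factor.
scale = max(0, 1 - 1.49/3.2982) = 0.5482
Step 3: prox(x) = [-0.363, -1.7713]
||prox(x)|| = 1.8082
Step 4: Proximal objective.
0.5*||prox-x||^2 = 1.1101
lambda*||prox|| = 2.6942
Total = 3.8042


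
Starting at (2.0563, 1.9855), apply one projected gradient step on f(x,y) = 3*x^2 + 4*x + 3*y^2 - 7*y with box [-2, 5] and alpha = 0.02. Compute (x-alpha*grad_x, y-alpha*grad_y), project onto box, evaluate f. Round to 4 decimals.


Step 1: Compute gradient at (2.0563, 1.9855).
grad_x = 2*3*2.0563 + 4 = 16.3378
grad_y = 2*3*1.9855 - 7 = 4.913
Step 2: Gradient step.
x_raw = 2.0563 - 0.02*16.3378 = 1.7295
y_raw = 1.9855 - 0.02*4.913 = 1.8872
Step 3: Project onto [-2, 5].
x_proj = clip(1.7295) = 1.7295
y_proj = clip(1.8872) = 1.8872
Step 4: Evaluate f.
f(1.7295, 1.8872) = 13.3665


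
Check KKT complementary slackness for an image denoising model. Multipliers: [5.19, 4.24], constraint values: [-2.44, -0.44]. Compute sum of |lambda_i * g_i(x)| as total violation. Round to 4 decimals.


KKT complementary slackness check:
lambda_1 * g_1 = 5.19 * -2.44 = -12.6636
lambda_2 * g_2 = 4.24 * -0.44 = -1.8656
Total violation = 12.6636 + 1.8656 = 14.5292


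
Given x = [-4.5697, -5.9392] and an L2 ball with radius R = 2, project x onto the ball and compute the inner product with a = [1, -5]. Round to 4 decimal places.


Step 1: Compute ||x|| (intermediates to 6 decimals).
||x|| = sqrt((-4.5697)^2 + (-5.9392)^2) = 7.493748
Step 2: Project.
Since ||x|| > R, scale = R/||x|| = 2/7.493748 = 0.266889, proj(x) = scale * x
proj(x) = [-1.219603, -1.585107]
Step 3: Dot product.
a^T * proj(x) = 1*(-1.219603) - 5*(-1.585107) = 6.7059


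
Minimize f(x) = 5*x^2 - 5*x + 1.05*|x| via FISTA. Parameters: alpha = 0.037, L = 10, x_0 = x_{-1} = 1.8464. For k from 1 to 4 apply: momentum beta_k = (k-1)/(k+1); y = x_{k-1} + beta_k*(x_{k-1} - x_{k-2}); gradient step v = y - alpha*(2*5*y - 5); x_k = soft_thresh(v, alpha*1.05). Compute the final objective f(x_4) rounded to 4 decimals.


FISTA on f(x) = 5*x^2 - 5*x + 1.05*|x|
L = 10, alpha = 0.037
Iteration 1: beta = 0.0, y = 1.8464 + 0.0*(1.8464 - 1.8464) = 1.8464
  grad(y) = 13.464, v = y - alpha*grad = 1.3482
  prox(v) = soft_thresh(1.3482, 0.0389) = 1.3094
Iteration 2: beta = 0.3333, y = 1.3094 + 0.3333*(1.3094 - 1.8464) = 1.1304
  grad(y) = 6.3038, v = y - alpha*grad = 0.8971
  prox(v) = soft_thresh(0.8971, 0.0389) = 0.8583
Iteration 3: beta = 0.5, y = 0.8583 + 0.5*(0.8583 - 1.3094) = 0.6327
  grad(y) = 1.3274, v = y - alpha*grad = 0.5836
  prox(v) = soft_thresh(0.5836, 0.0389) = 0.5448
Iteration 4: beta = 0.6, y = 0.5448 + 0.6*(0.5448 - 0.8583) = 0.3567
  grad(y) = -1.4333, v = y - alpha*grad = 0.4097
  prox(v) = soft_thresh(0.4097, 0.0389) = 0.3709
f(x_4) = 5*0.3709^2 - 5*0.3709 + 1.05*|0.3709| = -0.7772


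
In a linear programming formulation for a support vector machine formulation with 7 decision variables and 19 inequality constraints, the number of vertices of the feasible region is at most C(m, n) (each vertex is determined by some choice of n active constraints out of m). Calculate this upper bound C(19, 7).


Each vertex corresponds to some choice of n active constraints out of m, so the number of vertices is at most C(m, n) = m! / (n!(m-n)!).
m = 19, n = 7
Numerator: 19 * 18 * 17 * 16 * 15 * 14 * 13
Denominator: 7! = 5040
C(19, 7) = 50388


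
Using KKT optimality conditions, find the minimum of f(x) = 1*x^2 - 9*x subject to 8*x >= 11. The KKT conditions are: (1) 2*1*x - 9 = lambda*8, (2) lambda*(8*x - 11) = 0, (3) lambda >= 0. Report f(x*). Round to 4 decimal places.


Step 1: Try lambda = 0 (constraint inactive).
Stationarity: 2*1*x - 9 = 0
x* = 9/(2*1) = 4.5
Check constraint: 8*4.5 = 36.0 >= 11 -- satisfied.
Step 2: Compute optimal value.
f(x*) = 1*4.5^2 - 9*4.5 = -20.25


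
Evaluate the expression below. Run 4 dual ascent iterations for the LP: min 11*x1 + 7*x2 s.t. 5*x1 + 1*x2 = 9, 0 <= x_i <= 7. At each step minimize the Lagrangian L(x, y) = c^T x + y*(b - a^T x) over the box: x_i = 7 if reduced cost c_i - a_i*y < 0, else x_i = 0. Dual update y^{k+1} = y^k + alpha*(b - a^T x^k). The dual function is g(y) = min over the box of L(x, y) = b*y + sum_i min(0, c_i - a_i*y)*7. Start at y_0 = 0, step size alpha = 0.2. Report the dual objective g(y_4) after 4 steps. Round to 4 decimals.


Dual ascent for LP: min 11*x1 + 7*x2, 5*x1 + 1*x2 = 9, 0 <= x_i <= 7
Step 1: y^k = 0.0, reduced costs: (11.0, 7.0)
  x^k = (0.0, 0.0), subgradient = b - a^T x = 9.0
  y^{k+1} = 0.0 + 0.2*9.0 = 1.8
Step 2: y^k = 1.8, reduced costs: (2.0, 5.2)
  x^k = (0.0, 0.0), subgradient = b - a^T x = 9.0
  y^{k+1} = 1.8 + 0.2*9.0 = 3.6
Step 3: y^k = 3.6, reduced costs: (-7.0, 3.4)
  x^k = (7.0, 0.0), subgradient = b - a^T x = -26.0
  y^{k+1} = 3.6 + 0.2*-26.0 = -1.6
Step 4: y^k = -1.6, reduced costs: (19.0, 8.6)
  x^k = (0.0, 0.0), subgradient = b - a^T x = 9.0
  y^{k+1} = -1.6 + 0.2*9.0 = 0.2
Dual objective at y_4 = 0.2: reduced costs (10.0, 6.8), box minimizer x = (0.0, 0.0)
g(y_4) = b*y + (c1 - a1*y)*x1 + (c2 - a2*y)*x2 = 9*0.2 + 10.0*0.0 + 6.8*0.0 = 1.8 + 0.0 + 0.0 = 1.8


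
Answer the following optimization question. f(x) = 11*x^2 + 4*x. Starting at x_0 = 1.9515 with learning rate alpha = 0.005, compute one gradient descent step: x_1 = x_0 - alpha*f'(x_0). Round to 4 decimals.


We compute the gradient at x_0 and apply the update.
f'(x) = 22*x + 4
f'(1.9515) = 22*1.9515 + 4 = 46.933
x_1 = 1.9515 - 0.005*46.933 = 1.7168


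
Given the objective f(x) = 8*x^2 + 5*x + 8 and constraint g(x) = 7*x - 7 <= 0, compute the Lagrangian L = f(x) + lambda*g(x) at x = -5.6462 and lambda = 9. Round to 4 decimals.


Step 1: Evaluate f(x).
f(-5.6462) = 8*(-5.6462)^2 + 5*(-5.6462) + 8 = 234.8056
Step 2: Evaluate g(x).
g(-5.6462) = 7*-5.6462 - 7 = -46.5234
Step 3: Compute Lagrangian.
L = 234.8056 + 9*-46.5234 = -183.905


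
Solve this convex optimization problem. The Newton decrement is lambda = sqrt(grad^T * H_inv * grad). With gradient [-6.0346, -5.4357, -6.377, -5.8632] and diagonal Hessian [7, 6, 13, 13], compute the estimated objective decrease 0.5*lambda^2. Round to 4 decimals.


Step 1: H is diagonal, so H^(-1) * g = [-0.8621, -0.906, -0.4905, -0.451].
Step 2: g^T H^(-1) g = sum_i g_i^2 / H_ii
  = (-6.0346)^2/7 + (-5.4357)^2/6 + (-6.377)^2/13 + (-5.8632)^2/13
  = 5.2023 + 4.9245 + 3.1282 + 2.6444 = 15.8994
Step 3: Objective decrease = 0.5 * g^T H^(-1) g = 7.9497


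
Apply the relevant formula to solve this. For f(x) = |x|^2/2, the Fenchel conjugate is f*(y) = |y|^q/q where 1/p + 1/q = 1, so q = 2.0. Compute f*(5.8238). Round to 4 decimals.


The conjugate exponent q satisfies 1/p + 1/q = 1.
p = 2, so q = 2/(2 - 1) = 2.0
|y|^q = 5.8238^2.0 = 33.9166
f*(5.8238) = 33.9166 / 2.0 = 16.9583


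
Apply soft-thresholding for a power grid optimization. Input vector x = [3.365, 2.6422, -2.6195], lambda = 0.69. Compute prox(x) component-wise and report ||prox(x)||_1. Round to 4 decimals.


Soft-thresholding with lambda = 0.69:
prox(3.365) = sign(3.365)*max(|3.365| - 0.69, 0) = 2.675
prox(2.6422) = sign(2.6422)*max(|2.6422| - 0.69, 0) = 1.9522
prox(-2.6195) = sign(-2.6195)*max(|-2.6195| - 0.69, 0) = -1.9295
prox(x) = [2.675, 1.9522, -1.9295]
||prox(x)||_1 = 2.675 + 1.9522 + 1.9295 = 6.5567


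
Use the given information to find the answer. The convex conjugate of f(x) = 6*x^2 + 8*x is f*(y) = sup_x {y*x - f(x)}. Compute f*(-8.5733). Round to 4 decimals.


f*(y) = sup_x {y*x - a*x^2 - b*x} = sup_x {(y-b)*x - a*x^2}
FOC: (y - b) - 2a*x = 0 => x* = (y - b)/(2a)
x* = (-8.5733 - 8)/(2*6) = -1.3811
f*(-8.5733) = (y-b)^2/(4a) = (-8.5733 - 8)^2/(4*6)
= 274.6743/24 = 11.4448


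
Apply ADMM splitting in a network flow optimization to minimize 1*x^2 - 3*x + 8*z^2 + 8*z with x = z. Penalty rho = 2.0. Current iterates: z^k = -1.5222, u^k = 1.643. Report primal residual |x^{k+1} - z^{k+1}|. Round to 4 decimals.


ADMM iteration with rho = 2.0, z^k = -1.5222, u^k = 1.643
Step 1: x-update.
Minimize 1*x^2 - 3*x + (2.0/2)*(x + 1.5222 + 1.643)^2
FOC: (2*1 + 2.0)*x = 3 + 2.0*(-1.5222 - 1.643)
x^{k+1} = -0.8326
Step 2: z-update.
Minimize 8*z^2 + 8*z + (2.0/2)*(-0.8326 - z + 1.643)^2
FOC: (2*8 + 2.0)*z = -8 + 2.0*(-0.8326 + 1.643)
z^{k+1} = -0.3544
Step 3: u-update.
u^{k+1} = 1.643 - 0.8326 + 0.3544 = 1.1648
Step 4: Primal residual = |-0.8326 + 0.3544| = 0.4782


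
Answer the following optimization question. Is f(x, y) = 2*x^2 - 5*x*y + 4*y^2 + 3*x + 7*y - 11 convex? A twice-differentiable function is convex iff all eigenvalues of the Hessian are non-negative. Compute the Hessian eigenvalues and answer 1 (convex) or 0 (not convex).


The Hessian of f(x,y) = 2*x^2 - 5*x*y + 4*y^2 + 3*x + 7*y - 11 is:
H = [[4, -5], [-5, 8]]
Trace = 4 + 8 = 12
Determinant = 4*8 - (-5)^2 = 7
Discriminant = (12)^2 - 4*7 = 116.0
Eigenvalues: lambda_1 = 0.6148, lambda_2 = 11.3852
The function is convex.

1


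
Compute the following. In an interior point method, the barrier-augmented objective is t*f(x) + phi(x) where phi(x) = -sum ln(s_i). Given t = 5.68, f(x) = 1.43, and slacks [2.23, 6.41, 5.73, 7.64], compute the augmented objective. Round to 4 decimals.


Step 1: Compute log-barrier.
ln values: [0.802, 1.8579, 1.7457, 2.0334]
phi = -(0.802 + 1.8579 + 1.7457 + 2.0334) = -6.439
Step 2: Compute augmented objective.
t*f(x) = 5.68*1.43 = 8.1224
Total = 8.1224 - 6.439 = 1.6834


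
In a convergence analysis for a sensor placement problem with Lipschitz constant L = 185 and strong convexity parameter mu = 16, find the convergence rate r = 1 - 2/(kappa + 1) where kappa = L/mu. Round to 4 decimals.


Step 1: Compute the condition number.
kappa = L/mu = 185/16 = 11.5625
Step 2: Compute the convergence rate.
r = 1 - 2/(kappa + 1) = 1 - 2*mu/(L + mu) = (L - mu)/(L + mu) = 169/201 = 0.8408


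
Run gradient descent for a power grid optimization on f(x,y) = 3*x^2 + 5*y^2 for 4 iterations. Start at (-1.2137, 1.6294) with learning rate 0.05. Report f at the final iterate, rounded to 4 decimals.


Gradient descent on f(x,y) = 3*x^2 + 5*y^2.
Starting point: (-1.2137, 1.6294), alpha = 0.05
Step 1: grad_x = 2*3*-1.2137 = -7.2822, grad_y = 2*5*1.6294 = 16.294
  x_1 = -1.2137 - 0.05*-7.2822 = -0.8496
  y_1 = 1.6294 - 0.05*16.294 = 0.8147
Step 2: grad_x = 2*3*-0.8496 = -5.0975, grad_y = 2*5*0.8147 = 8.147
  x_2 = -0.8496 - 0.05*-5.0975 = -0.5947
  y_2 = 0.8147 - 0.05*8.147 = 0.4074
Step 3: grad_x = 2*3*-0.5947 = -3.5683, grad_y = 2*5*0.4074 = 4.0735
  x_3 = -0.5947 - 0.05*-3.5683 = -0.4163
  y_3 = 0.4074 - 0.05*4.0735 = 0.2037
Step 4: grad_x = 2*3*-0.4163 = -2.4978, grad_y = 2*5*0.2037 = 2.0368
  x_4 = -0.4163 - 0.05*-2.4978 = -0.2914
  y_4 = 0.2037 - 0.05*2.0368 = 0.1018
f(-0.2914, 0.1018) = 3*(-0.2914)^2 + 5*0.1018^2 = 0.3066


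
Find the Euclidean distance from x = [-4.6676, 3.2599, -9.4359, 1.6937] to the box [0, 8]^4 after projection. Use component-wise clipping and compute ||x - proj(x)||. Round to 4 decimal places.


Project each component onto [0, 8].
clip(-4.6676) = 0.0, clip(3.2599) = 3.2599, clip(-9.4359) = 0.0, clip(1.6937) = 1.6937
Projection = [0.0, 3.2599, 0.0, 1.6937]
Squared diffs: [21.7865, 0.0, 89.0362, 0.0]
Distance = sqrt(110.8227) = 10.5272


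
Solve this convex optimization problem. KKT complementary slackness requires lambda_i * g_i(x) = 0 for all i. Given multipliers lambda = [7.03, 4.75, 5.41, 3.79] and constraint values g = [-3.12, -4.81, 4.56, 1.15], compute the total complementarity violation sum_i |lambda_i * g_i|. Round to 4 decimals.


KKT complementary slackness check:
lambda_1 * g_1 = 7.03 * -3.12 = -21.9336
lambda_2 * g_2 = 4.75 * -4.81 = -22.8475
lambda_3 * g_3 = 5.41 * 4.56 = 24.6696
lambda_4 * g_4 = 3.79 * 1.15 = 4.3585
Total violation = 21.9336 + 22.8475 + 24.6696 + 4.3585 = 73.8092


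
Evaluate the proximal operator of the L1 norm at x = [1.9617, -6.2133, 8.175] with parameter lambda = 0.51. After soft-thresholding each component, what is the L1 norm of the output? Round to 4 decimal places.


Soft-thresholding with lambda = 0.51:
prox(1.9617) = sign(1.9617)*max(|1.9617| - 0.51, 0) = 1.4517
prox(-6.2133) = sign(-6.2133)*max(|-6.2133| - 0.51, 0) = -5.7033
prox(8.175) = sign(8.175)*max(|8.175| - 0.51, 0) = 7.665
prox(x) = [1.4517, -5.7033, 7.665]
||prox(x)||_1 = 1.4517 + 5.7033 + 7.665 = 14.82


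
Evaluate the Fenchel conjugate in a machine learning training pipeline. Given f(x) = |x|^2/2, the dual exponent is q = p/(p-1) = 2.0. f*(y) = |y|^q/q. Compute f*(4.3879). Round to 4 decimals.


The conjugate exponent q satisfies 1/p + 1/q = 1.
p = 2, so q = 2/(2 - 1) = 2.0
|y|^q = 4.3879^2.0 = 19.2537
f*(4.3879) = 19.2537 / 2.0 = 9.6268


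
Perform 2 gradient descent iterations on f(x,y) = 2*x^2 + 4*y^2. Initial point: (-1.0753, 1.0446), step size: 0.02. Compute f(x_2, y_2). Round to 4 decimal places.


Gradient descent on f(x,y) = 2*x^2 + 4*y^2.
Starting point: (-1.0753, 1.0446), alpha = 0.02
Step 1: grad_x = 2*2*-1.0753 = -4.3012, grad_y = 2*4*1.0446 = 8.3568
  x_1 = -1.0753 - 0.02*-4.3012 = -0.9893
  y_1 = 1.0446 - 0.02*8.3568 = 0.8775
Step 2: grad_x = 2*2*-0.9893 = -3.9571, grad_y = 2*4*0.8775 = 7.0197
  x_2 = -0.9893 - 0.02*-3.9571 = -0.9101
  y_2 = 0.8775 - 0.02*7.0197 = 0.7371
f(-0.9101, 0.7371) = 2*(-0.9101)^2 + 4*0.7371^2 = 3.8298


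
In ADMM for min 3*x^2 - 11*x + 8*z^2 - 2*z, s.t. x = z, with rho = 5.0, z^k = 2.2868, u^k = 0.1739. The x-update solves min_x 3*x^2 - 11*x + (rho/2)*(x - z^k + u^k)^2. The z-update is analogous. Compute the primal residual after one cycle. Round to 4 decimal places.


ADMM iteration with rho = 5.0, z^k = 2.2868, u^k = 0.1739
Step 1: x-update.
Minimize 3*x^2 - 11*x + (5.0/2)*(x - 2.2868 + 0.1739)^2
FOC: (2*3 + 5.0)*x = 11 + 5.0*(2.2868 - 0.1739)
x^{k+1} = 1.9604
Step 2: z-update.
Minimize 8*z^2 - 2*z + (5.0/2)*(1.9604 - z + 0.1739)^2
FOC: (2*8 + 5.0)*z = 2 + 5.0*(1.9604 + 0.1739)
z^{k+1} = 0.6034
Step 3: u-update.
u^{k+1} = 0.1739 + 1.9604 - 0.6034 = 1.5309
Step 4: Primal residual = |1.9604 - 0.6034| = 1.357


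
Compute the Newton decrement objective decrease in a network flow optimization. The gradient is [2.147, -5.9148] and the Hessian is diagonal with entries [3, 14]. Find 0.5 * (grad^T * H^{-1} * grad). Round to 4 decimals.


Step 1: H is diagonal, so H^(-1) * g = [0.7157, -0.4225].
Step 2: g^T H^(-1) g = sum_i g_i^2 / H_ii
  = (2.147)^2/3 + (-5.9148)^2/14
  = 1.5365 + 2.4989 = 4.0355
Step 3: Objective decrease = 0.5 * g^T H^(-1) g = 2.0177


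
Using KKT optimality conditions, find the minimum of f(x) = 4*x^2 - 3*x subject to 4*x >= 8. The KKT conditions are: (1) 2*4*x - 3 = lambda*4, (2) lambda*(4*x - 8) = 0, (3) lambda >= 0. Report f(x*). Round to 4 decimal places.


Step 1: Try lambda = 0 (constraint inactive).
x_unc = 3/(2*4) = 0.375
Check: 4*0.375 = 1.5 < 8 -- violated!
Step 2: Constraint must be active: 4*x = 8
x* = 8/4 = 2.0
lambda = (2*4*2.0 - 3)/4 = 3.25
Step 3: Compute optimal value.
f(x*) = 4*2.0^2 - 3*2.0 = 10.0


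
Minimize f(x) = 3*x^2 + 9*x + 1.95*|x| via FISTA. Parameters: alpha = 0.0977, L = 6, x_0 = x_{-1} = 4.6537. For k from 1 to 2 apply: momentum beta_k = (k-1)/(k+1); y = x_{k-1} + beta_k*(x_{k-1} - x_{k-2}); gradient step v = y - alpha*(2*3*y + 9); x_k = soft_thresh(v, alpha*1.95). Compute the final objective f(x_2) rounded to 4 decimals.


FISTA on f(x) = 3*x^2 + 9*x + 1.95*|x|
L = 6, alpha = 0.0977
Iteration 1: beta = 0.0, y = 4.6537 + 0.0*(4.6537 - 4.6537) = 4.6537
  grad(y) = 36.9222, v = y - alpha*grad = 1.0464
  prox(v) = soft_thresh(1.0464, 0.1905) = 0.8559
Iteration 2: beta = 0.3333, y = 0.8559 + 0.3333*(0.8559 - 4.6537) = -0.4101
  grad(y) = 6.5397, v = y - alpha*grad = -1.049
  prox(v) = soft_thresh(-1.049, 0.1905) = -0.8585
f(x_2) = 3*(-0.8585)^2 + 9*(-0.8585) + 1.95*|-0.8585| = -3.8413


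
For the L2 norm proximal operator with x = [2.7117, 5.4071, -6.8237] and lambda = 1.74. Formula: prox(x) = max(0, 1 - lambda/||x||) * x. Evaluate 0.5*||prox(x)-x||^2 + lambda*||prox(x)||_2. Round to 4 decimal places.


Step 1: Compute ||x||.
||x|| = 9.1188
Step 2: Compute scaling factor.
scale = max(0, 1 - 1.74/9.1188) = 0.8092
Step 3: prox(x) = [2.1943, 4.3753, -5.5216]
||prox(x)|| = 7.3788
Step 4: Proximal objective.
0.5*||prox-x||^2 = 1.5138
lambda*||prox|| = 12.8391
Total = 14.353


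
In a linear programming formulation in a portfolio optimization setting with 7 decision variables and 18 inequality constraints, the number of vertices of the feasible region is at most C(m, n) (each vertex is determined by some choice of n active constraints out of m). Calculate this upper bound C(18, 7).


Each vertex corresponds to some choice of n active constraints out of m, so the number of vertices is at most C(m, n) = m! / (n!(m-n)!).
m = 18, n = 7
Numerator: 18 * 17 * 16 * 15 * 14 * 13 * 12
Denominator: 7! = 5040
C(18, 7) = 31824


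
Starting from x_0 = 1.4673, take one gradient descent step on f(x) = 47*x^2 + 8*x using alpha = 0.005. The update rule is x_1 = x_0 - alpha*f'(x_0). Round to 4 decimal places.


We compute the gradient at x_0 and apply the update.
f'(x) = 94*x + 8
f'(1.4673) = 94*1.4673 + 8 = 145.9262
x_1 = 1.4673 - 0.005*145.9262 = 0.7377


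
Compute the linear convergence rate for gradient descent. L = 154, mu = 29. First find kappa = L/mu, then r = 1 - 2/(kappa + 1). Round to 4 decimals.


Step 1: Compute the condition number.
kappa = L/mu = 154/29 = 5.3103
Step 2: Compute the convergence rate.
r = 1 - 2/(kappa + 1) = 1 - 2*mu/(L + mu) = (L - mu)/(L + mu) = 125/183 = 0.6831


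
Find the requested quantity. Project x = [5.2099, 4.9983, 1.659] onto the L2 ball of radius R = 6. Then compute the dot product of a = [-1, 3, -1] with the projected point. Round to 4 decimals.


Step 1: Compute ||x|| (intermediates to 6 decimals).
||x|| = sqrt(5.2099^2 + 4.9983^2 + 1.659^2) = 7.407992
Step 2: Project.
Since ||x|| > R, scale = R/||x|| = 6/7.407992 = 0.809936, proj(x) = scale * x
proj(x) = [4.219686, 4.048303, 1.343684]
Step 3: Dot product.
a^T * proj(x) = -1*4.219686 + 3*4.048303 - 1*1.343684 = 6.5815


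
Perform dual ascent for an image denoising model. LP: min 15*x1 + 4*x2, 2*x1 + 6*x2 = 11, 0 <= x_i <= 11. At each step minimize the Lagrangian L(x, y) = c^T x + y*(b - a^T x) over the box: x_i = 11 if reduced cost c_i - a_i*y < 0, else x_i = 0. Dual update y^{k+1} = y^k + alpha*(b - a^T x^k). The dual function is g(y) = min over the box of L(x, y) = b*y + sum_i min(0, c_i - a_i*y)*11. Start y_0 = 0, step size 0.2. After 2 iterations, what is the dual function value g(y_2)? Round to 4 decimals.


Dual ascent for LP: min 15*x1 + 4*x2, 2*x1 + 6*x2 = 11, 0 <= x_i <= 11
Step 1: y^k = 0.0, reduced costs: (15.0, 4.0)
  x^k = (0.0, 0.0), subgradient = b - a^T x = 11.0
  y^{k+1} = 0.0 + 0.2*11.0 = 2.2
Step 2: y^k = 2.2, reduced costs: (10.6, -9.2)
  x^k = (0.0, 11.0), subgradient = b - a^T x = -55.0
  y^{k+1} = 2.2 + 0.2*-55.0 = -8.8
Dual objective at y_2 = -8.8: reduced costs (32.6, 56.8), box minimizer x = (0.0, 0.0)
g(y_2) = b*y + (c1 - a1*y)*x1 + (c2 - a2*y)*x2 = 11*(-8.8) + 32.6*0.0 + 56.8*0.0 = -96.8 + 0.0 + 0.0 = -96.8


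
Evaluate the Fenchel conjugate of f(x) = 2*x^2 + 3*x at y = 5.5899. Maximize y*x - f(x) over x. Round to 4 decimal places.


f*(y) = sup_x {y*x - a*x^2 - b*x} = sup_x {(y-b)*x - a*x^2}
FOC: (y - b) - 2a*x = 0 => x* = (y - b)/(2a)
x* = (5.5899 - 3)/(2*2) = 0.6475
f*(5.5899) = (y-b)^2/(4a) = (5.5899 - 3)^2/(4*2)
= 6.7076/8 = 0.8384


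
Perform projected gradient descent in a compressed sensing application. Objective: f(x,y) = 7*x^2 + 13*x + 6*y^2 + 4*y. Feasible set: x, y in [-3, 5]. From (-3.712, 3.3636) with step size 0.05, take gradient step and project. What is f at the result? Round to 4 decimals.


Step 1: Compute gradient at (-3.712, 3.3636).
grad_x = 2*7*-3.712 + 13 = -38.968
grad_y = 2*6*3.3636 + 4 = 44.3632
Step 2: Gradient step.
x_raw = -3.712 - 0.05*-38.968 = -1.7636
y_raw = 3.3636 - 0.05*44.3632 = 1.1454
Step 3: Project onto [-3, 5].
x_proj = clip(-1.7636) = -1.7636
y_proj = clip(1.1454) = 1.1454
Step 4: Evaluate f.
f(-1.7636, 1.1454) = 11.2992


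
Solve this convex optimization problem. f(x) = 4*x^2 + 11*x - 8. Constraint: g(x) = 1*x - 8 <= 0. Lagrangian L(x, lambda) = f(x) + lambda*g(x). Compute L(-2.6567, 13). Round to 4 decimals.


Step 1: Evaluate f(x).
f(-2.6567) = 4*(-2.6567)^2 + 11*(-2.6567) - 8 = -8.9915
Step 2: Evaluate g(x).
g(-2.6567) = 1*-2.6567 - 8 = -10.6567
Step 3: Compute Lagrangian.
L = -8.9915 + 13*-10.6567 = -147.5286


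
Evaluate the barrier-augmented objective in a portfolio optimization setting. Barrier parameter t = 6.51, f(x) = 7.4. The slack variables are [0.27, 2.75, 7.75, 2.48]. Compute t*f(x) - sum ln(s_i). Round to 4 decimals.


Step 1: Compute log-barrier.
ln values: [-1.3093, 1.0116, 2.0477, 0.9083]
phi = -(-1.3093 + 1.0116 + 2.0477 + 0.9083) = -2.6582
Step 2: Compute augmented objective.
t*f(x) = 6.51*7.4 = 48.174
Total = 48.174 - 2.6582 = 45.5158


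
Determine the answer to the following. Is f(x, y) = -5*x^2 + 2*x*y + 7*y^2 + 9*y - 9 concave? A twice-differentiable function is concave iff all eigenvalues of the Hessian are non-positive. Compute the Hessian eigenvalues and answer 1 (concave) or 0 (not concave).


The Hessian of f(x,y) = -5*x^2 + 2*x*y + 7*y^2 + 9*y - 9 is:
H = [[-10, 2], [2, 14]]
Trace = -10 + 14 = 4
Determinant = -10*14 - (2)^2 = -144
Discriminant = (4)^2 - 4*-144 = 592.0
Eigenvalues: lambda_1 = -10.1655, lambda_2 = 14.1655
The function is not concave.

0


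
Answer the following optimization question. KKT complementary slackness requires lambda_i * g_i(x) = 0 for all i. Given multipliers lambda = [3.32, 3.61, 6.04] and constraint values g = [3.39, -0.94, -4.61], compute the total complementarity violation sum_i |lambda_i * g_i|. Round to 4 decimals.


KKT complementary slackness check:
lambda_1 * g_1 = 3.32 * 3.39 = 11.2548
lambda_2 * g_2 = 3.61 * -0.94 = -3.3934
lambda_3 * g_3 = 6.04 * -4.61 = -27.8444
Total violation = 11.2548 + 3.3934 + 27.8444 = 42.4926


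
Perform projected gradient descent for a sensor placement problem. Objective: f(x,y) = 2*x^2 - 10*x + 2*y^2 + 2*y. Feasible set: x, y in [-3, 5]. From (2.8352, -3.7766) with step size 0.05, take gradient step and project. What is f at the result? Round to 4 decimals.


Step 1: Compute gradient at (2.8352, -3.7766).
grad_x = 2*2*2.8352 - 10 = 1.3408
grad_y = 2*2*-3.7766 + 2 = -13.1064
Step 2: Gradient step.
x_raw = 2.8352 - 0.05*1.3408 = 2.7682
y_raw = -3.7766 - 0.05*-13.1064 = -3.1213
Step 3: Project onto [-3, 5].
x_proj = clip(2.7682) = 2.7682
y_proj = clip(-3.1213) = -3.0
Step 4: Evaluate f.
f(2.7682, -3.0) = -0.3562


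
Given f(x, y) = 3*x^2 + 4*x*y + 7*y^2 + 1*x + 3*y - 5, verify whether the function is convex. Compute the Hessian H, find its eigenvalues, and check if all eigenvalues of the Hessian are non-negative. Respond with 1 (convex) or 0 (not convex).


The Hessian of f(x,y) = 3*x^2 + 4*x*y + 7*y^2 + 1*x + 3*y - 5 is:
H = [[6, 4], [4, 14]]
Trace = 6 + 14 = 20
Determinant = 6*14 - (4)^2 = 68
Discriminant = (20)^2 - 4*68 = 128.0
Eigenvalues: lambda_1 = 4.3431, lambda_2 = 15.6569
The function is convex.

1


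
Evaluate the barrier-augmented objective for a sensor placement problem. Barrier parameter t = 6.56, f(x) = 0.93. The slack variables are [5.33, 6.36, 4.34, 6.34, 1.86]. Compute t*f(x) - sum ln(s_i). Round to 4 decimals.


Step 1: Compute log-barrier.
ln values: [1.6734, 1.85, 1.4679, 1.8469, 0.6206]
phi = -(1.6734 + 1.85 + 1.4679 + 1.8469 + 0.6206) = -7.4587
Step 2: Compute augmented objective.
t*f(x) = 6.56*0.93 = 6.1008
Total = 6.1008 - 7.4587 = -1.3579


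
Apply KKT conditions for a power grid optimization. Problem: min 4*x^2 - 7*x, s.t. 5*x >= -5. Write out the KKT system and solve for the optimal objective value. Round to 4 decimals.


Step 1: Try lambda = 0 (constraint inactive).
Stationarity: 2*4*x - 7 = 0
x* = 7/(2*4) = 0.875
Check constraint: 5*0.875 = 4.375 >= -5 -- satisfied.
Step 2: Compute optimal value.
f(x*) = 4*0.875^2 - 7*0.875 = -3.0625


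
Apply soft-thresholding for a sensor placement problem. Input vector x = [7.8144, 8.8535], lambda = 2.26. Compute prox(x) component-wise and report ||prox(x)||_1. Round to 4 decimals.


Soft-thresholding with lambda = 2.26:
prox(7.8144) = sign(7.8144)*max(|7.8144| - 2.26, 0) = 5.5544
prox(8.8535) = sign(8.8535)*max(|8.8535| - 2.26, 0) = 6.5935
prox(x) = [5.5544, 6.5935]
||prox(x)||_1 = 5.5544 + 6.5935 = 12.1479


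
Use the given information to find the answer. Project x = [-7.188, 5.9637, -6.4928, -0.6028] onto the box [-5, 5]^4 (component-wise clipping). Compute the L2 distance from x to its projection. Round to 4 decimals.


Project each component onto [-5, 5].
clip(-7.188) = -5.0, clip(5.9637) = 5.0, clip(-6.4928) = -5.0, clip(-0.6028) = -0.6028
Projection = [-5.0, 5.0, -5.0, -0.6028]
Squared diffs: [4.7873, 0.9287, 2.2285, 0.0]
Distance = sqrt(7.9445) = 2.8186


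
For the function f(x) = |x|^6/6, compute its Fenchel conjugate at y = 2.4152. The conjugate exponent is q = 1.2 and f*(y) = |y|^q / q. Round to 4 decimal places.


The conjugate exponent q satisfies 1/p + 1/q = 1.
p = 6, so q = 6/(6 - 1) = 1.2
|y|^q = 2.4152^1.2 = 2.881
f*(2.4152) = 2.881 / 1.2 = 2.4008


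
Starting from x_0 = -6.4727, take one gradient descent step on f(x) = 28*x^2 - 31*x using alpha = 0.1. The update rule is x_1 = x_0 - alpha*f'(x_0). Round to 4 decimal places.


We compute the gradient at x_0 and apply the update.
f'(x) = 56*x - 31
f'(-6.4727) = 56*-6.4727 - 31 = -393.4712
x_1 = -6.4727 - 0.1*-393.4712 = 32.8744


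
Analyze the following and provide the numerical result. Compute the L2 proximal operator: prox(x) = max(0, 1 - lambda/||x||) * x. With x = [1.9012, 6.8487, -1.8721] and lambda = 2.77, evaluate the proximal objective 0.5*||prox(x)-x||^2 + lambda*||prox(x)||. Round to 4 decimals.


Step 1: Compute ||x||.
||x|| = 7.3501
Step 2: Compute scaling factor.
scale = max(0, 1 - 2.77/7.3501) = 0.6231
Step 3: prox(x) = [1.1847, 4.2677, -1.1666]
||prox(x)|| = 4.5801
Step 4: Proximal objective.
0.5*||prox-x||^2 = 3.8365
lambda*||prox|| = 12.6869
Total = 16.5233


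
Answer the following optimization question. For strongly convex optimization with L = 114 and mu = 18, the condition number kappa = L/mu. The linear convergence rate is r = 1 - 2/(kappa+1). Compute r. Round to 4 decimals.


Step 1: Compute the condition number.
kappa = L/mu = 114/18 = 6.3333
Step 2: Compute the convergence rate.
r = 1 - 2/(kappa + 1) = 1 - 2*mu/(L + mu) = (L - mu)/(L + mu) = 96/132 = 0.7273


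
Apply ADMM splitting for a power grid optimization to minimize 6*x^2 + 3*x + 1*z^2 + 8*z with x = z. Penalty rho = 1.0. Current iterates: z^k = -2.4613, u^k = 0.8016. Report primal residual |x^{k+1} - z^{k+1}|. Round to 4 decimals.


ADMM iteration with rho = 1.0, z^k = -2.4613, u^k = 0.8016
Step 1: x-update.
Minimize 6*x^2 + 3*x + (1.0/2)*(x + 2.4613 + 0.8016)^2
FOC: (2*6 + 1.0)*x = -3 + 1.0*(-2.4613 - 0.8016)
x^{k+1} = -0.4818
Step 2: z-update.
Minimize 1*z^2 + 8*z + (1.0/2)*(-0.4818 - z + 0.8016)^2
FOC: (2*1 + 1.0)*z = -8 + 1.0*(-0.4818 + 0.8016)
z^{k+1} = -2.5601
Step 3: u-update.
u^{k+1} = 0.8016 - 0.4818 + 2.5601 = 2.8799
Step 4: Primal residual = |-0.4818 + 2.5601| = 2.0783
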